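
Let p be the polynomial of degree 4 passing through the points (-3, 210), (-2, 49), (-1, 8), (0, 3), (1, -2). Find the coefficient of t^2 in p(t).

-2

Write p(t) = at^4 + bt^3 + ct^2 + dt + e. Substituting each data point gives a linear system:
  81a - 27b + 9c - 3d + e = 210
  16a - 8b + 4c - 2d + e = 49
  a - b + c - d + e = 8
  e = 3
  a + b + c + d + e = -2
Solving the system yields a = 2, b = -2, c = -2, d = -3, e = 3.
So p(t) = 2t⁴ - 2t³ - 2t² - 3t + 3.
The coefficient of t^2 is -2.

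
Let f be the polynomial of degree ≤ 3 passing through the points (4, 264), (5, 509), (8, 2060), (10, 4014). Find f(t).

f(t) = 4t^3 + t + 4

Write f(t) = at^3 + bt^2 + ct + d. Substituting each data point gives a linear system:
  64a + 16b + 4c + d = 264
  125a + 25b + 5c + d = 509
  512a + 64b + 8c + d = 2060
  1000a + 100b + 10c + d = 4014
Solving the system yields a = 4, b = 0, c = 1, d = 4.
So f(t) = 4t^3 + t + 4.
Check: f(5) = 509. ✓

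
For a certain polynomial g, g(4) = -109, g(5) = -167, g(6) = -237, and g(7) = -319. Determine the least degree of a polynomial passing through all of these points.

Forward differences of the values at s = 4, 5, 6, 7:
  g  : -109  -167  -237  -319
  Δ  : -58  -70  -82
  Δ^2: -12  -12
  Δ^3: 0
The second differences are constant (-12) and nonzero, while all higher differences vanish, so the minimal degree is 2.

2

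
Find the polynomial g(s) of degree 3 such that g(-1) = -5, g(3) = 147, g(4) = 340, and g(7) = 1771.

Using the Lagrange interpolation formula with nodes -1, 3, 4, 7:
  L_0(s) = (s - 3)(s - 4)(s - 7) / -160
  L_1(s) = (s + 1)(s - 4)(s - 7) / 16
  L_2(s) = (s + 1)(s - 3)(s - 7) / -15
  L_3(s) = (s + 1)(s - 3)(s - 4) / 96
Then g(s) = -5·L_0(s) + 147·L_1(s) + 340·L_2(s) + 1771·L_3(s).
Expanding and collecting terms gives g(s) = 5s³ + s² + s.
Check: g(3) = 147. ✓

g(s) = 5s^3 + s^2 + s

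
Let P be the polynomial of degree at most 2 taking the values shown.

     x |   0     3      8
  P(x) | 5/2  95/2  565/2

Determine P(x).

Using the Lagrange interpolation formula with nodes 0, 3, 8:
  L_0(x) = (x - 3)(x - 8) / 24
  L_1(x) = x(x - 8) / -15
  L_2(x) = x(x - 3) / 40
Then P(x) = 5/2·L_0(x) + 95/2·L_1(x) + 565/2·L_2(x).
Expanding and collecting terms gives P(x) = 4x^2 + 3x + 5/2.
Check: P(3) = 95/2. ✓

P(x) = 4x^2 + 3x + 5/2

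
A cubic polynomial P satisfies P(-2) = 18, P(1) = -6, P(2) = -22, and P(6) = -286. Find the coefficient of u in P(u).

-6

Write P(u) = au^3 + bu^2 + cu + d. Substituting each data point gives a linear system:
  -8a + 4b - 2c + d = 18
  a + b + c + d = -6
  8a + 4b + 2c + d = -22
  216a + 36b + 6c + d = -286
Solving the system yields a = -1, b = -1, c = -6, d = 2.
So P(u) = -u^3 - u^2 - 6u + 2.
The coefficient of u is -6.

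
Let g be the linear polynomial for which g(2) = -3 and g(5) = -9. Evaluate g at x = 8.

Write g(x) = ax + b. Substituting each data point gives a linear system:
  2a + b = -3
  5a + b = -9
Solving the system yields a = -2, b = 1.
So g(x) = -2x + 1.
Then g(8) = -15.

-15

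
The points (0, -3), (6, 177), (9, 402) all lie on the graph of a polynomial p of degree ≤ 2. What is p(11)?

602

Using the Lagrange interpolation formula with nodes 0, 6, 9:
  L_0(t) = (t - 6)(t - 9) / 54
  L_1(t) = t(t - 9) / -18
  L_2(t) = t(t - 6) / 27
Then p(t) = -3·L_0(t) + 177·L_1(t) + 402·L_2(t).
Expanding and collecting terms gives p(t) = 5t^2 - 3.
Evaluating at t = 11: p(11) = 602.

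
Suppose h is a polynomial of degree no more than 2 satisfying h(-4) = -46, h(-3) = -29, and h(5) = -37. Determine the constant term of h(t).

Write h(t) = at^2 + bt + c. Substituting each data point gives a linear system:
  16a - 4b + c = -46
  9a - 3b + c = -29
  25a + 5b + c = -37
Solving the system yields a = -2, b = 3, c = -2.
So h(t) = -2t^2 + 3t - 2.
The constant term is -2.

-2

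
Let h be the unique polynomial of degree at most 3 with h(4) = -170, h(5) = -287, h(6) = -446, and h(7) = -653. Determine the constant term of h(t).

Write h(t) = at^3 + bt^2 + ct + d. Substituting each data point gives a linear system:
  64a + 16b + 4c + d = -170
  125a + 25b + 5c + d = -287
  216a + 36b + 6c + d = -446
  343a + 49b + 7c + d = -653
Solving the system yields a = -1, b = -6, c = -2, d = -2.
So h(t) = -t³ - 6t² - 2t - 2.
The constant term is -2.

-2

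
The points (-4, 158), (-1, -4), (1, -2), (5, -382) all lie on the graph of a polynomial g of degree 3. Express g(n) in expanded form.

Using the Lagrange interpolation formula with nodes -4, -1, 1, 5:
  L_0(n) = (n + 1)(n - 1)(n - 5) / -135
  L_1(n) = (n + 4)(n - 1)(n - 5) / 36
  L_2(n) = (n + 4)(n + 1)(n - 5) / -40
  L_3(n) = (n + 4)(n + 1)(n - 1) / 216
Then g(n) = 158·L_0(n) - 4·L_1(n) - 2·L_2(n) - 382·L_3(n).
Expanding and collecting terms gives g(n) = -3n³ - n² + 4n - 2.
Check: g(5) = -382. ✓

g(n) = -3n^3 - n^2 + 4n - 2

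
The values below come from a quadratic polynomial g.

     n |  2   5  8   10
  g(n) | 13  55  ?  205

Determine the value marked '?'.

133

The 3 known points determine the degree-2 polynomial uniquely.
Write g(n) = an^2 + bn + c. Substituting each data point gives a linear system:
  4a + 2b + c = 13
  25a + 5b + c = 55
  100a + 10b + c = 205
Solving the system yields a = 2, b = 0, c = 5.
So g(n) = 2n² + 5.
Then g(8) = 133.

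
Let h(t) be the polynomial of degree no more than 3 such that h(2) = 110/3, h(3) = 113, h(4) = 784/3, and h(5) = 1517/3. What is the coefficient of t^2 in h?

0

Write h(t) = at^3 + bt^2 + ct + d. Substituting each data point gives a linear system:
  8a + 4b + 2c + d = 110/3
  27a + 9b + 3c + d = 113
  64a + 16b + 4c + d = 784/3
  125a + 25b + 5c + d = 1517/3
Solving the system yields a = 4, b = 0, c = 1/3, d = 4.
So h(t) = 4t^3 + (1/3)t + 4.
The coefficient of t^2 is 0.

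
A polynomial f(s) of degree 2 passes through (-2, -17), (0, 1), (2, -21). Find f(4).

-83

Write f(s) = as^2 + bs + c. Substituting each data point gives a linear system:
  4a - 2b + c = -17
  c = 1
  4a + 2b + c = -21
Solving the system yields a = -5, b = -1, c = 1.
So f(s) = -5s^2 - s + 1.
Then f(4) = -83.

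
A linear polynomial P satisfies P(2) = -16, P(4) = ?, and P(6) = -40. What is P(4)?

On equispaced nodes a degree-1 polynomial has vanishing second forward difference, so
  P(2) - 2·P(4) + P(6) = 0.
Substituting the known values and solving for P(4):
  -2·P(4) = 56
  P(4) = -28.

-28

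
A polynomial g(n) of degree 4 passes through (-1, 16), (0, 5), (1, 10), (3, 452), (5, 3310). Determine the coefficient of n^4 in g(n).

Write g(n) = an^4 + bn^3 + cn^2 + dn + e. Substituting each data point gives a linear system:
  a - b + c - d + e = 16
  e = 5
  a + b + c + d + e = 10
  81a + 27b + 9c + 3d + e = 452
  625a + 125b + 25c + 5d + e = 3310
Solving the system yields a = 5, b = 1, c = 3, d = -4, e = 5.
So g(n) = 5n^4 + n^3 + 3n^2 - 4n + 5.
The leading coefficient is 5.

5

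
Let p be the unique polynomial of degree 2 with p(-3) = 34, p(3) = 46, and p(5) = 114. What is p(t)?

Using the Lagrange interpolation formula with nodes -3, 3, 5:
  L_0(t) = (t - 3)(t - 5) / 48
  L_1(t) = (t + 3)(t - 5) / -12
  L_2(t) = (t + 3)(t - 3) / 16
Then p(t) = 34·L_0(t) + 46·L_1(t) + 114·L_2(t).
Expanding and collecting terms gives p(t) = 4t^2 + 2t + 4.
Check: p(3) = 46. ✓

p(t) = 4t^2 + 2t + 4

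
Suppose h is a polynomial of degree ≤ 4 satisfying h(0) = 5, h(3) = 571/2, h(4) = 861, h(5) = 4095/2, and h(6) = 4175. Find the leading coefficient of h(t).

3

Write h(t) = at^4 + bt^3 + ct^2 + dt + e. Substituting each data point gives a linear system:
  e = 5
  81a + 27b + 9c + 3d + e = 571/2
  256a + 64b + 16c + 4d + e = 861
  625a + 125b + 25c + 5d + e = 4095/2
  1296a + 216b + 36c + 6d + e = 4175
Solving the system yields a = 3, b = 1, c = 5/2, d = -4, e = 5.
So h(t) = 3t^4 + t^3 + (5/2)t^2 - 4t + 5.
The leading coefficient is 3.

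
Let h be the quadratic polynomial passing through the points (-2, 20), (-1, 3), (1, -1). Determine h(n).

h(n) = 5n^2 - 2n - 4

Write h(n) = an^2 + bn + c. Substituting each data point gives a linear system:
  4a - 2b + c = 20
  a - b + c = 3
  a + b + c = -1
Solving the system yields a = 5, b = -2, c = -4.
So h(n) = 5n^2 - 2n - 4.
Check: h(-2) = 20. ✓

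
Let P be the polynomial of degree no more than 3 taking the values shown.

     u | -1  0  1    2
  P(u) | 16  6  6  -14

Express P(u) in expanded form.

P(u) = -5u^3 + 5u^2 + 6

Using the Lagrange interpolation formula with nodes -1, 0, 1, 2:
  L_0(u) = u(u - 1)(u - 2) / -6
  L_1(u) = (u + 1)(u - 1)(u - 2) / 2
  L_2(u) = (u + 1)u(u - 2) / -2
  L_3(u) = (u + 1)u(u - 1) / 6
Then P(u) = 16·L_0(u) + 6·L_1(u) + 6·L_2(u) - 14·L_3(u).
Expanding and collecting terms gives P(u) = -5u³ + 5u² + 6.
Check: P(-1) = 16. ✓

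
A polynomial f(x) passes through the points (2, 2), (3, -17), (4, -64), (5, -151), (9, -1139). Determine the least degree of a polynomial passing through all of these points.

Divided differences on the nodes 2, 3, 4, 5, 9:
  order 0: 2  -17  -64  -151  -1139
  order 1: -19  -47  -87  -247
  order 2: -14  -20  -32
  order 3: -2  -2
  order 4: 0
The order-3 divided differences are all -2 (nonzero) and every higher order vanishes, so the data lies on a polynomial of degree exactly 3.

3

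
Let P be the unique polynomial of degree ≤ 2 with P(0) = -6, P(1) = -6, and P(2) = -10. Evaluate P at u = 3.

-18

Forward differences of the values at u = 0, 1, 2:
  P  : -6  -6  -10
  Δ  : 0  -4
  Δ^2: -4
The second differences are constant, confirming degree 2.
Interpolating (Newton forward form) and evaluating at u = 3 gives P(3) = -18.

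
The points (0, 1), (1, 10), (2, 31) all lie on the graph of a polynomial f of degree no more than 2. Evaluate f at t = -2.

19

Using the Lagrange interpolation formula with nodes 0, 1, 2:
  L_0(t) = (t - 1)(t - 2) / 2
  L_1(t) = t(t - 2) / -1
  L_2(t) = t(t - 1) / 2
Then f(t) = 1·L_0(t) + 10·L_1(t) + 31·L_2(t).
Expanding and collecting terms gives f(t) = 6t^2 + 3t + 1.
Evaluating at t = -2: f(-2) = 19.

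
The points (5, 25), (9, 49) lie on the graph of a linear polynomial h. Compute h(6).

Using the Lagrange interpolation formula with nodes 5, 9:
  L_0(u) = (u - 9) / -4
  L_1(u) = (u - 5) / 4
Then h(u) = 25·L_0(u) + 49·L_1(u).
Expanding and collecting terms gives h(u) = 6u - 5.
Evaluating at u = 6: h(6) = 31.

31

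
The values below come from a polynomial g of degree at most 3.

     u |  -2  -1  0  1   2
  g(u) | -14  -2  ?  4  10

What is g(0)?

2

The 4 known points determine the degree-3 polynomial uniquely.
Write g(u) = au^3 + bu^2 + cu + d. Substituting each data point gives a linear system:
  -8a + 4b - 2c + d = -14
  -a + b - c + d = -2
  a + b + c + d = 4
  8a + 4b + 2c + d = 10
Solving the system yields a = 1, b = -1, c = 2, d = 2.
So g(u) = u³ - u² + 2u + 2.
Then g(0) = 2.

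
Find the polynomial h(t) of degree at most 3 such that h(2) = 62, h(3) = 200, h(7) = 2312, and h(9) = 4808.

Write h(t) = at^3 + bt^2 + ct + d. Substituting each data point gives a linear system:
  8a + 4b + 2c + d = 62
  27a + 9b + 3c + d = 200
  343a + 49b + 7c + d = 2312
  729a + 81b + 9c + d = 4808
Solving the system yields a = 6, b = 6, c = -6, d = 2.
So h(t) = 6t^3 + 6t^2 - 6t + 2.
Check: h(9) = 4808. ✓

h(t) = 6t^3 + 6t^2 - 6t + 2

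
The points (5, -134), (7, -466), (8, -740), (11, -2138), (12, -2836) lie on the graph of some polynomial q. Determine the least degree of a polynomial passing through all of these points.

Divided differences on the nodes 5, 7, 8, 11, 12:
  order 0: -134  -466  -740  -2138  -2836
  order 1: -166  -274  -466  -698
  order 2: -36  -48  -58
  order 3: -2  -2
  order 4: 0
The order-3 divided differences are all -2 (nonzero) and every higher order vanishes, so the data lies on a polynomial of degree exactly 3.

3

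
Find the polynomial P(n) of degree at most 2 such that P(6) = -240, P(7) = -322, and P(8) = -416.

Using the Lagrange interpolation formula with nodes 6, 7, 8:
  L_0(n) = (n - 7)(n - 8) / 2
  L_1(n) = (n - 6)(n - 8) / -1
  L_2(n) = (n - 6)(n - 7) / 2
Then P(n) = -240·L_0(n) - 322·L_1(n) - 416·L_2(n).
Expanding and collecting terms gives P(n) = -6n² - 4n.
Check: P(7) = -322. ✓

P(n) = -6n^2 - 4n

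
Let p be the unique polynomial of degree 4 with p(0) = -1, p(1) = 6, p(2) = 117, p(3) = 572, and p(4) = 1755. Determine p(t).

Write p(t) = at^4 + bt^3 + ct^2 + dt + e. Substituting each data point gives a linear system:
  e = -1
  a + b + c + d + e = 6
  16a + 8b + 4c + 2d + e = 117
  81a + 27b + 9c + 3d + e = 572
  256a + 64b + 16c + 4d + e = 1755
Solving the system yields a = 6, b = 4, c = -2, d = -1, e = -1.
So p(t) = 6t⁴ + 4t³ - 2t² - t - 1.
Check: p(2) = 117. ✓

p(t) = 6t^4 + 4t^3 - 2t^2 - t - 1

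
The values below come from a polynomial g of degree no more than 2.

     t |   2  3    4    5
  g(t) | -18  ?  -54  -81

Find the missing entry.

On equispaced nodes a degree-2 polynomial has vanishing third forward difference, so
  - g(2) + 3·g(3) - 3·g(4) + g(5) = 0.
Substituting the known values and solving for g(3):
  3·g(3) = -99
  g(3) = -33.

-33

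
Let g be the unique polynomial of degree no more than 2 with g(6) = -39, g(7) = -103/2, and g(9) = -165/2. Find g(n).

Using the Lagrange interpolation formula with nodes 6, 7, 9:
  L_0(n) = (n - 7)(n - 9) / 3
  L_1(n) = (n - 6)(n - 9) / -2
  L_2(n) = (n - 6)(n - 7) / 6
Then g(n) = -39·L_0(n) - 103/2·L_1(n) - 165/2·L_2(n).
Expanding and collecting terms gives g(n) = -n² + (1/2)n - 6.
Check: g(9) = -165/2. ✓

g(n) = -n^2 + (1/2)n - 6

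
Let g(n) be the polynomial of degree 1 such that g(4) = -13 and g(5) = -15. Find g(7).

Write g(n) = an + b. Substituting each data point gives a linear system:
  4a + b = -13
  5a + b = -15
Solving the system yields a = -2, b = -5.
So g(n) = -2n - 5.
Then g(7) = -19.

-19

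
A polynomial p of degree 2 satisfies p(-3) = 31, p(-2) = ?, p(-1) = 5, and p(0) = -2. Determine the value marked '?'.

16

The 3 known points determine the degree-2 polynomial uniquely.
Write p(x) = ax^2 + bx + c. Substituting each data point gives a linear system:
  9a - 3b + c = 31
  a - b + c = 5
  c = -2
Solving the system yields a = 2, b = -5, c = -2.
So p(x) = 2x² - 5x - 2.
Then p(-2) = 16.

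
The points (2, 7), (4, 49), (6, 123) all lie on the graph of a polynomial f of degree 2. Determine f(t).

Write f(t) = at^2 + bt + c. Substituting each data point gives a linear system:
  4a + 2b + c = 7
  16a + 4b + c = 49
  36a + 6b + c = 123
Solving the system yields a = 4, b = -3, c = -3.
So f(t) = 4t² - 3t - 3.
Check: f(4) = 49. ✓

f(t) = 4t^2 - 3t - 3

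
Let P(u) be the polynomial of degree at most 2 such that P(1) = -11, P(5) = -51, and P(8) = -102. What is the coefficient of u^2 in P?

-1

Write P(u) = au^2 + bu + c. Substituting each data point gives a linear system:
  a + b + c = -11
  25a + 5b + c = -51
  64a + 8b + c = -102
Solving the system yields a = -1, b = -4, c = -6.
So P(u) = -u^2 - 4u - 6.
The leading coefficient is -1.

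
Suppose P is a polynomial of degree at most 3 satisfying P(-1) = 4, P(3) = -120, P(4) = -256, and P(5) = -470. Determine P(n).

P(n) = -3n^3 - 3n^2 - 4n

Write P(n) = an^3 + bn^2 + cn + d. Substituting each data point gives a linear system:
  -a + b - c + d = 4
  27a + 9b + 3c + d = -120
  64a + 16b + 4c + d = -256
  125a + 25b + 5c + d = -470
Solving the system yields a = -3, b = -3, c = -4, d = 0.
So P(n) = -3n^3 - 3n^2 - 4n.
Check: P(4) = -256. ✓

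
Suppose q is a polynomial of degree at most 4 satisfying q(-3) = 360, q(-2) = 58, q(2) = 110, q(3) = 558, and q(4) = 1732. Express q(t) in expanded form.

q(t) = 6t^4 + 4t^3 - 3t^2 - 3t

Write q(t) = at^4 + bt^3 + ct^2 + dt + e. Substituting each data point gives a linear system:
  81a - 27b + 9c - 3d + e = 360
  16a - 8b + 4c - 2d + e = 58
  16a + 8b + 4c + 2d + e = 110
  81a + 27b + 9c + 3d + e = 558
  256a + 64b + 16c + 4d + e = 1732
Solving the system yields a = 6, b = 4, c = -3, d = -3, e = 0.
So q(t) = 6t⁴ + 4t³ - 3t² - 3t.
Check: q(-2) = 58. ✓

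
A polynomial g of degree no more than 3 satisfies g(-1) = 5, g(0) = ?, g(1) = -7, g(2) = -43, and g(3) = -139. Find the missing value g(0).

-1

The 4 known points determine the degree-3 polynomial uniquely.
Write g(t) = at^3 + bt^2 + ct + d. Substituting each data point gives a linear system:
  -a + b - c + d = 5
  a + b + c + d = -7
  8a + 4b + 2c + d = -43
  27a + 9b + 3c + d = -139
Solving the system yields a = -5, b = 0, c = -1, d = -1.
So g(t) = -5t^3 - t - 1.
Then g(0) = -1.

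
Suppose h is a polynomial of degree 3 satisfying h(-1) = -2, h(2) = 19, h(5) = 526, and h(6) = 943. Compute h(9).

3358

Write h(t) = at^3 + bt^2 + ct + d. Substituting each data point gives a linear system:
  -a + b - c + d = -2
  8a + 4b + 2c + d = 19
  125a + 25b + 5c + d = 526
  216a + 36b + 6c + d = 943
Solving the system yields a = 5, b = -3, c = -5, d = 1.
So h(t) = 5t³ - 3t² - 5t + 1.
Then h(9) = 3358.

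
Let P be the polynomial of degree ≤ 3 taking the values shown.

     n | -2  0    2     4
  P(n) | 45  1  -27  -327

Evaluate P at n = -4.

393

Forward differences of the values at n = -2, 0, 2, 4:
  P  : 45  1  -27  -327
  Δ  : -44  -28  -300
  Δ^2: 16  -272
  Δ^3: -288
The third differences are constant, confirming degree 3.
Interpolating (Newton forward form) and evaluating at n = -4 gives P(-4) = 393.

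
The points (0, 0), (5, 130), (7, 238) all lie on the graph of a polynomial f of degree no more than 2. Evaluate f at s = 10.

460

Write f(s) = as^2 + bs + c. Substituting each data point gives a linear system:
  c = 0
  25a + 5b + c = 130
  49a + 7b + c = 238
Solving the system yields a = 4, b = 6, c = 0.
So f(s) = 4s² + 6s.
Then f(10) = 460.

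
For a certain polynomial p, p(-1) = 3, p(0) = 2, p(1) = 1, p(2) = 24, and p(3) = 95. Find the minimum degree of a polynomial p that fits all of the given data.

Forward differences of the values at n = -1, 0, 1, 2, 3:
  p  : 3  2  1  24  95
  Δ  : -1  -1  23  71
  Δ^2: 0  24  48
  Δ^3: 24  24
  Δ^4: 0
The third differences are constant (24) and nonzero, while all higher differences vanish, so the minimal degree is 3.

3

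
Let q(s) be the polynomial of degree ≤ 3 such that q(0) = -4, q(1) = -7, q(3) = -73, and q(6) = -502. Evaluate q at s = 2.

Write q(s) = as^3 + bs^2 + cs + d. Substituting each data point gives a linear system:
  d = -4
  a + b + c + d = -7
  27a + 9b + 3c + d = -73
  216a + 36b + 6c + d = -502
Solving the system yields a = -2, b = -2, c = 1, d = -4.
So q(s) = -2s^3 - 2s^2 + s - 4.
Then q(2) = -26.

-26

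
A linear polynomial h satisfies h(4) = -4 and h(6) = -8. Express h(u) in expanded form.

h(u) = -2u + 4

Using the Lagrange interpolation formula with nodes 4, 6:
  L_0(u) = (u - 6) / -2
  L_1(u) = (u - 4) / 2
Then h(u) = -4·L_0(u) - 8·L_1(u).
Expanding and collecting terms gives h(u) = -2u + 4.
Check: h(6) = -8. ✓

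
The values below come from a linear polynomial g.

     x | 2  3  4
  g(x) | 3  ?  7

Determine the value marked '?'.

5

The 2 known points determine the degree-1 polynomial uniquely.
Write g(x) = ax + b. Substituting each data point gives a linear system:
  2a + b = 3
  4a + b = 7
Solving the system yields a = 2, b = -1.
So g(x) = 2x - 1.
Then g(3) = 5.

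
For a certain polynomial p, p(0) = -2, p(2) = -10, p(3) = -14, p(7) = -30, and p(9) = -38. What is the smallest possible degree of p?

1

Divided differences on the nodes 0, 2, 3, 7, 9:
  order 0: -2  -10  -14  -30  -38
  order 1: -4  -4  -4  -4
  order 2: 0  0  0
  order 3: 0  0
  order 4: 0
The order-1 divided differences are all -4 (nonzero) and every higher order vanishes, so the data lies on a polynomial of degree exactly 1.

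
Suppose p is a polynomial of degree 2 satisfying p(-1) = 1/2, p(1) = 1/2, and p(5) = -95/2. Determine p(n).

p(n) = -2n^2 + 5/2

Write p(n) = an^2 + bn + c. Substituting each data point gives a linear system:
  a - b + c = 1/2
  a + b + c = 1/2
  25a + 5b + c = -95/2
Solving the system yields a = -2, b = 0, c = 5/2.
So p(n) = -2n² + 5/2.
Check: p(1) = 1/2. ✓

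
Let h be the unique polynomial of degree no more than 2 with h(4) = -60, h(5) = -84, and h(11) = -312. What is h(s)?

h(s) = -2s^2 - 6s - 4

Using the Lagrange interpolation formula with nodes 4, 5, 11:
  L_0(s) = (s - 5)(s - 11) / 7
  L_1(s) = (s - 4)(s - 11) / -6
  L_2(s) = (s - 4)(s - 5) / 42
Then h(s) = -60·L_0(s) - 84·L_1(s) - 312·L_2(s).
Expanding and collecting terms gives h(s) = -2s^2 - 6s - 4.
Check: h(4) = -60. ✓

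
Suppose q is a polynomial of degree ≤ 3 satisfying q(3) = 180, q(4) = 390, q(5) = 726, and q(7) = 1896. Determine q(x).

q(x) = 5x^3 + 3x^2 + 4x + 6

Using the Lagrange interpolation formula with nodes 3, 4, 5, 7:
  L_0(x) = (x - 4)(x - 5)(x - 7) / -8
  L_1(x) = (x - 3)(x - 5)(x - 7) / 3
  L_2(x) = (x - 3)(x - 4)(x - 7) / -4
  L_3(x) = (x - 3)(x - 4)(x - 5) / 24
Then q(x) = 180·L_0(x) + 390·L_1(x) + 726·L_2(x) + 1896·L_3(x).
Expanding and collecting terms gives q(x) = 5x^3 + 3x^2 + 4x + 6.
Check: q(4) = 390. ✓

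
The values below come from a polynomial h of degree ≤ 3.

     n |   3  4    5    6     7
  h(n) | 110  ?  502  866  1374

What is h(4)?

On equispaced nodes a degree-3 polynomial has vanishing fourth forward difference, so
  h(3) - 4·h(4) + 6·h(5) - 4·h(6) + h(7) = 0.
Substituting the known values and solving for h(4):
  -4·h(4) = -1032
  h(4) = 258.

258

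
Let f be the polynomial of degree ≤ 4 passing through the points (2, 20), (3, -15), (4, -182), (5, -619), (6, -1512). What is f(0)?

Forward differences of the values at u = 2, 3, 4, 5, 6:
  f  : 20  -15  -182  -619  -1512
  Δ  : -35  -167  -437  -893
  Δ^2: -132  -270  -456
  Δ^3: -138  -186
  Δ^4: -48
The fourth differences are constant, confirming degree 4.
Interpolating (Newton forward form) and evaluating at u = 0 gives f(0) = 6.

6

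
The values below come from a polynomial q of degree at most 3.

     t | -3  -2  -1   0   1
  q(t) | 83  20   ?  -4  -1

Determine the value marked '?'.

-3

The 4 known points determine the degree-3 polynomial uniquely.
Write q(t) = at^3 + bt^2 + ct + d. Substituting each data point gives a linear system:
  -27a + 9b - 3c + d = 83
  -8a + 4b - 2c + d = 20
  d = -4
  a + b + c + d = -1
Solving the system yields a = -3, b = 2, c = 4, d = -4.
So q(t) = -3t^3 + 2t^2 + 4t - 4.
Then q(-1) = -3.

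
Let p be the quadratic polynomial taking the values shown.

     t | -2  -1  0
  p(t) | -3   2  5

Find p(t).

Write p(t) = at^2 + bt + c. Substituting each data point gives a linear system:
  4a - 2b + c = -3
  a - b + c = 2
  c = 5
Solving the system yields a = -1, b = 2, c = 5.
So p(t) = -t² + 2t + 5.
Check: p(-1) = 2. ✓

p(t) = -t^2 + 2t + 5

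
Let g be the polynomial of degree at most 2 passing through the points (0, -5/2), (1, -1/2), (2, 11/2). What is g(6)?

Forward differences of the values at u = 0, 1, 2:
  g  : -5/2  -1/2  11/2
  Δ  : 2  6
  Δ^2: 4
The second differences are constant, confirming degree 2.
Interpolating (Newton forward form) and evaluating at u = 6 gives g(6) = 139/2.

139/2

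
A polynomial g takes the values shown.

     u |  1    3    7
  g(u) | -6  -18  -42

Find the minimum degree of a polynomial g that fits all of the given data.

1

Divided differences on the nodes 1, 3, 7:
  order 0: -6  -18  -42
  order 1: -6  -6
  order 2: 0
The order-1 divided differences are all -6 (nonzero) and every higher order vanishes, so the data lies on a polynomial of degree exactly 1.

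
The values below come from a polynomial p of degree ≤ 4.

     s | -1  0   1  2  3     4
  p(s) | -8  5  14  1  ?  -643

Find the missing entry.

The 5 known points determine the degree-4 polynomial uniquely.
Write p(s) = as^4 + bs^3 + cs^2 + ds + e. Substituting each data point gives a linear system:
  a - b + c - d + e = -8
  e = 5
  a + b + c + d + e = 14
  16a + 8b + 4c + 2d + e = 1
  256a + 64b + 16c + 4d + e = -643
Solving the system yields a = -4, b = 5, c = 2, d = 6, e = 5.
So p(s) = -4s^4 + 5s^3 + 2s^2 + 6s + 5.
Then p(3) = -148.

-148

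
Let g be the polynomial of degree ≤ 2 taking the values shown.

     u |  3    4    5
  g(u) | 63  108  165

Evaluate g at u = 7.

Forward differences of the values at u = 3, 4, 5:
  g  : 63  108  165
  Δ  : 45  57
  Δ^2: 12
The second differences are constant, confirming degree 2.
Interpolating (Newton forward form) and evaluating at u = 7 gives g(7) = 315.

315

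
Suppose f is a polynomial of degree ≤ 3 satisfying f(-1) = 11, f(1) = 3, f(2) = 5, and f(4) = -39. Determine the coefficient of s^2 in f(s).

6

Write f(s) = as^3 + bs^2 + cs + d. Substituting each data point gives a linear system:
  -a + b - c + d = 11
  a + b + c + d = 3
  8a + 4b + 2c + d = 5
  64a + 16b + 4c + d = -39
Solving the system yields a = -2, b = 6, c = -2, d = 1.
So f(s) = -2s^3 + 6s^2 - 2s + 1.
The coefficient of s^2 is 6.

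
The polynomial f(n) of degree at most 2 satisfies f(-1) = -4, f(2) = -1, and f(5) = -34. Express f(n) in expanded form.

Using the Lagrange interpolation formula with nodes -1, 2, 5:
  L_0(n) = (n - 2)(n - 5) / 18
  L_1(n) = (n + 1)(n - 5) / -9
  L_2(n) = (n + 1)(n - 2) / 18
Then f(n) = -4·L_0(n) - 1·L_1(n) - 34·L_2(n).
Expanding and collecting terms gives f(n) = -2n^2 + 3n + 1.
Check: f(2) = -1. ✓

f(n) = -2n^2 + 3n + 1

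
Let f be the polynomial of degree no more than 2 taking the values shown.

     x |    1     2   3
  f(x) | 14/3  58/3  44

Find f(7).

Write f(x) = ax^2 + bx + c. Substituting each data point gives a linear system:
  a + b + c = 14/3
  4a + 2b + c = 58/3
  9a + 3b + c = 44
Solving the system yields a = 5, b = -1/3, c = 0.
So f(x) = 5x² - (1/3)x.
Then f(7) = 728/3.

728/3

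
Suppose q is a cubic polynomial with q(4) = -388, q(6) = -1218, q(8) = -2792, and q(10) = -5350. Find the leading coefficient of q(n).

Write q(n) = an^3 + bn^2 + cn + d. Substituting each data point gives a linear system:
  64a + 16b + 4c + d = -388
  216a + 36b + 6c + d = -1218
  512a + 64b + 8c + d = -2792
  1000a + 100b + 10c + d = -5350
Solving the system yields a = -5, b = -3, c = -5, d = 0.
So q(n) = -5n^3 - 3n^2 - 5n.
The leading coefficient is -5.

-5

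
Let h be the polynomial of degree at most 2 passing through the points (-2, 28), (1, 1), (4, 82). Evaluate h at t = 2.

16

Forward differences of the values at t = -2, 1, 4:
  h  : 28  1  82
  Δ  : -27  81
  Δ^2: 108
The second differences are constant, confirming degree 2.
Interpolating (Newton forward form) and evaluating at t = 2 gives h(2) = 16.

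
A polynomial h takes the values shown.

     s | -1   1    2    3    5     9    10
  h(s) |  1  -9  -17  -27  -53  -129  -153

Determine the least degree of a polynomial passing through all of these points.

Divided differences on the nodes -1, 1, 2, 3, 5, 9, 10:
  order 0: 1  -9  -17  -27  -53  -129  -153
  order 1: -5  -8  -10  -13  -19  -24
  order 2: -1  -1  -1  -1  -1
  order 3: 0  0  0  0
  order 4: 0  0  0
  order 5: 0  0
  order 6: 0
The order-2 divided differences are all -1 (nonzero) and every higher order vanishes, so the data lies on a polynomial of degree exactly 2.

2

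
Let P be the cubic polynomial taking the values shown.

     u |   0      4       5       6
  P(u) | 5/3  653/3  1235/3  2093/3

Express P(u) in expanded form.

Write P(u) = au^3 + bu^2 + cu + d. Substituting each data point gives a linear system:
  d = 5/3
  64a + 16b + 4c + d = 653/3
  125a + 25b + 5c + d = 1235/3
  216a + 36b + 6c + d = 2093/3
Solving the system yields a = 3, b = 1, c = 2, d = 5/3.
So P(u) = 3u³ + u² + 2u + 5/3.
Check: P(4) = 653/3. ✓

P(u) = 3u^3 + u^2 + 2u + 5/3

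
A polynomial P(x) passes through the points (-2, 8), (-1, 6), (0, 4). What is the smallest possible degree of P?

Forward differences of the values at x = -2, -1, 0:
  P  : 8  6  4
  Δ  : -2  -2
  Δ^2: 0
The first differences are constant (-2) and nonzero, while all higher differences vanish, so the minimal degree is 1.

1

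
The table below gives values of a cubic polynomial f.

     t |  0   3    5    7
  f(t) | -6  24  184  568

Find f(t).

Write f(t) = at^3 + bt^2 + ct + d. Substituting each data point gives a linear system:
  d = -6
  27a + 9b + 3c + d = 24
  125a + 25b + 5c + d = 184
  343a + 49b + 7c + d = 568
Solving the system yields a = 2, b = -2, c = -2, d = -6.
So f(t) = 2t^3 - 2t^2 - 2t - 6.
Check: f(3) = 24. ✓

f(t) = 2t^3 - 2t^2 - 2t - 6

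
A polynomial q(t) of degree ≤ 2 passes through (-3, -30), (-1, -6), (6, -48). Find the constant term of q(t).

Write q(t) = at^2 + bt + c. Substituting each data point gives a linear system:
  9a - 3b + c = -30
  a - b + c = -6
  36a + 6b + c = -48
Solving the system yields a = -2, b = 4, c = 0.
So q(t) = -2t² + 4t.
The constant term is 0.

0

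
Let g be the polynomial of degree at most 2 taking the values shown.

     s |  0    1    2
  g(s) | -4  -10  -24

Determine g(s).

Using the Lagrange interpolation formula with nodes 0, 1, 2:
  L_0(s) = (s - 1)(s - 2) / 2
  L_1(s) = s(s - 2) / -1
  L_2(s) = s(s - 1) / 2
Then g(s) = -4·L_0(s) - 10·L_1(s) - 24·L_2(s).
Expanding and collecting terms gives g(s) = -4s² - 2s - 4.
Check: g(1) = -10. ✓

g(s) = -4s^2 - 2s - 4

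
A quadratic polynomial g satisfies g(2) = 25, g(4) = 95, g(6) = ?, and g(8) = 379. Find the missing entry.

The 3 known points determine the degree-2 polynomial uniquely.
Write g(s) = as^2 + bs + c. Substituting each data point gives a linear system:
  4a + 2b + c = 25
  16a + 4b + c = 95
  64a + 8b + c = 379
Solving the system yields a = 6, b = -1, c = 3.
So g(s) = 6s² - s + 3.
Then g(6) = 213.

213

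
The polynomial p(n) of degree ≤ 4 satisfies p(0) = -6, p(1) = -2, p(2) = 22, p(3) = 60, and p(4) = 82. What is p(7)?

Forward differences of the values at n = 0, 1, 2, 3, 4:
  p  : -6  -2  22  60  82
  Δ  : 4  24  38  22
  Δ^2: 20  14  -16
  Δ^3: -6  -30
  Δ^4: -24
The fourth differences are constant, confirming degree 4.
Interpolating (Newton forward form) and evaluating at n = 7 gives p(7) = -608.

-608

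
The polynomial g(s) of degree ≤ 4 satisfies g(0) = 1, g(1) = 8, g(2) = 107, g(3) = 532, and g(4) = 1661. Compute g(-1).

Write g(s) = as^4 + bs^3 + cs^2 + ds + e. Substituting each data point gives a linear system:
  e = 1
  a + b + c + d + e = 8
  16a + 8b + 4c + 2d + e = 107
  81a + 27b + 9c + 3d + e = 532
  256a + 64b + 16c + 4d + e = 1661
Solving the system yields a = 6, b = 3, c = -5, d = 3, e = 1.
So g(s) = 6s^4 + 3s^3 - 5s^2 + 3s + 1.
Then g(-1) = -4.

-4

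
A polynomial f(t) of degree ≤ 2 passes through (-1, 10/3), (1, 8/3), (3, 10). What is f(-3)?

12

Using the Lagrange interpolation formula with nodes -1, 1, 3:
  L_0(t) = (t - 1)(t - 3) / 8
  L_1(t) = (t + 1)(t - 3) / -4
  L_2(t) = (t + 1)(t - 1) / 8
Then f(t) = 10/3·L_0(t) + 8/3·L_1(t) + 10·L_2(t).
Expanding and collecting terms gives f(t) = t² - (1/3)t + 2.
Evaluating at t = -3: f(-3) = 12.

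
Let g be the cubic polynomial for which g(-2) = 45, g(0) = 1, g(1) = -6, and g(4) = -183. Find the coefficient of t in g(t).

Write g(t) = at^3 + bt^2 + ct + d. Substituting each data point gives a linear system:
  -8a + 4b - 2c + d = 45
  d = 1
  a + b + c + d = -6
  64a + 16b + 4c + d = -183
Solving the system yields a = -3, b = 2, c = -6, d = 1.
So g(t) = -3t^3 + 2t^2 - 6t + 1.
The coefficient of t is -6.

-6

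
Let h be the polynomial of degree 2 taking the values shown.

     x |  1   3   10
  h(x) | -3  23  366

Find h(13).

Using the Lagrange interpolation formula with nodes 1, 3, 10:
  L_0(x) = (x - 3)(x - 10) / 18
  L_1(x) = (x - 1)(x - 10) / -14
  L_2(x) = (x - 1)(x - 3) / 63
Then h(x) = -3·L_0(x) + 23·L_1(x) + 366·L_2(x).
Expanding and collecting terms gives h(x) = 4x^2 - 3x - 4.
Evaluating at x = 13: h(13) = 633.

633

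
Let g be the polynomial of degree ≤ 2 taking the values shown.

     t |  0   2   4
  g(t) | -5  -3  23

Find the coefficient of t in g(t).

-5

Write g(t) = at^2 + bt + c. Substituting each data point gives a linear system:
  c = -5
  4a + 2b + c = -3
  16a + 4b + c = 23
Solving the system yields a = 3, b = -5, c = -5.
So g(t) = 3t² - 5t - 5.
The coefficient of t is -5.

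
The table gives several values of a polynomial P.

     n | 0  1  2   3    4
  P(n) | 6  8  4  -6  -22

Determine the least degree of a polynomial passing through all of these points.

2

Forward differences of the values at n = 0, 1, 2, 3, 4:
  P  : 6  8  4  -6  -22
  Δ  : 2  -4  -10  -16
  Δ^2: -6  -6  -6
  Δ^3: 0  0
  Δ^4: 0
The second differences are constant (-6) and nonzero, while all higher differences vanish, so the minimal degree is 2.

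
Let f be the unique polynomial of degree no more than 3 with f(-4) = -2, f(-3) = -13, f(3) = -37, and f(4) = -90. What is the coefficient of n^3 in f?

Write f(n) = an^3 + bn^2 + cn + d. Substituting each data point gives a linear system:
  -64a + 16b - 4c + d = -2
  -27a + 9b - 3c + d = -13
  27a + 9b + 3c + d = -37
  64a + 16b + 4c + d = -90
Solving the system yields a = -1, b = -3, c = 5, d = 2.
So f(n) = -n^3 - 3n^2 + 5n + 2.
The leading coefficient is -1.

-1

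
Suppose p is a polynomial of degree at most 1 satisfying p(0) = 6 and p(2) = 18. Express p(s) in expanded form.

p(s) = 6s + 6

Write p(s) = as + b. Substituting each data point gives a linear system:
  b = 6
  2a + b = 18
Solving the system yields a = 6, b = 6.
So p(s) = 6s + 6.
Check: p(0) = 6. ✓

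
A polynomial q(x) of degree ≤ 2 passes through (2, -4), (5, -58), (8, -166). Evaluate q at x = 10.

-268

Forward differences of the values at x = 2, 5, 8:
  q  : -4  -58  -166
  Δ  : -54  -108
  Δ^2: -54
The second differences are constant, confirming degree 2.
Interpolating (Newton forward form) and evaluating at x = 10 gives q(10) = -268.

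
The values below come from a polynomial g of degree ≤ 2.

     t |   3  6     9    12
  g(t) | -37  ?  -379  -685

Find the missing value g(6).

On equispaced nodes a degree-2 polynomial has vanishing third forward difference, so
  - g(3) + 3·g(6) - 3·g(9) + g(12) = 0.
Substituting the known values and solving for g(6):
  3·g(6) = -489
  g(6) = -163.

-163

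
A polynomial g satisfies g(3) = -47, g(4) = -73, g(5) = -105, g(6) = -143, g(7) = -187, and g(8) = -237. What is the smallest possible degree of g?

Forward differences of the values at x = 3, 4, 5, 6, 7, 8:
  g  : -47  -73  -105  -143  -187  -237
  Δ  : -26  -32  -38  -44  -50
  Δ^2: -6  -6  -6  -6
  Δ^3: 0  0  0
  Δ^4: 0  0
  Δ^5: 0
The second differences are constant (-6) and nonzero, while all higher differences vanish, so the minimal degree is 2.

2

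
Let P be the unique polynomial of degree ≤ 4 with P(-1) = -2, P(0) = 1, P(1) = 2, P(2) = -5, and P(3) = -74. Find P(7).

-3730

Using the Lagrange interpolation formula with nodes -1, 0, 1, 2, 3:
  L_0(t) = t(t - 1)(t - 2)(t - 3) / 24
  L_1(t) = (t + 1)(t - 1)(t - 2)(t - 3) / -6
  L_2(t) = (t + 1)t(t - 2)(t - 3) / 4
  L_3(t) = (t + 1)t(t - 1)(t - 3) / -6
  L_4(t) = (t + 1)t(t - 1)(t - 2) / 24
Then P(t) = -2·L_0(t) + 1·L_1(t) + 2·L_2(t) - 5·L_3(t) - 74·L_4(t).
Expanding and collecting terms gives P(t) = -2t^4 + 3t^3 + t^2 - t + 1.
Evaluating at t = 7: P(7) = -3730.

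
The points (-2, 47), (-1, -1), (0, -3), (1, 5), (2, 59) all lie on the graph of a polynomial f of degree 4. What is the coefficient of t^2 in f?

Write f(t) = at^4 + bt^3 + ct^2 + dt + e. Substituting each data point gives a linear system:
  16a - 8b + 4c - 2d + e = 47
  a - b + c - d + e = -1
  e = -3
  a + b + c + d + e = 5
  16a + 8b + 4c + 2d + e = 59
Solving the system yields a = 3, b = 0, c = 2, d = 3, e = -3.
So f(t) = 3t⁴ + 2t² + 3t - 3.
The coefficient of t^2 is 2.

2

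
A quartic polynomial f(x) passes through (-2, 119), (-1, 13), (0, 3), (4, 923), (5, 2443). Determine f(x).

Write f(x) = ax^4 + bx^3 + cx^2 + dx + e. Substituting each data point gives a linear system:
  16a - 8b + 4c - 2d + e = 119
  a - b + c - d + e = 13
  e = 3
  256a + 64b + 16c + 4d + e = 923
  625a + 125b + 25c + 5d + e = 2443
Solving the system yields a = 5, b = -5, c = -2, d = -2, e = 3.
So f(x) = 5x^4 - 5x^3 - 2x^2 - 2x + 3.
Check: f(-2) = 119. ✓

f(x) = 5x^4 - 5x^3 - 2x^2 - 2x + 3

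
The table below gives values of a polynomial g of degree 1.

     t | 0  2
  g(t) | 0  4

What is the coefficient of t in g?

2

Write g(t) = at + b. Substituting each data point gives a linear system:
  b = 0
  2a + b = 4
Solving the system yields a = 2, b = 0.
So g(t) = 2t.
The leading coefficient is 2.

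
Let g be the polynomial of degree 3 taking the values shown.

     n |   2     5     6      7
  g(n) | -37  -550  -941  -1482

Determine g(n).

Write g(n) = an^3 + bn^2 + cn + d. Substituting each data point gives a linear system:
  8a + 4b + 2c + d = -37
  125a + 25b + 5c + d = -550
  216a + 36b + 6c + d = -941
  343a + 49b + 7c + d = -1482
Solving the system yields a = -4, b = -3, c = 6, d = -5.
So g(n) = -4n^3 - 3n^2 + 6n - 5.
Check: g(5) = -550. ✓

g(n) = -4n^3 - 3n^2 + 6n - 5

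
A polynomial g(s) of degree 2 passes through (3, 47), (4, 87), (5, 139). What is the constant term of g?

Write g(s) = as^2 + bs + c. Substituting each data point gives a linear system:
  9a + 3b + c = 47
  16a + 4b + c = 87
  25a + 5b + c = 139
Solving the system yields a = 6, b = -2, c = -1.
So g(s) = 6s^2 - 2s - 1.
The constant term is -1.

-1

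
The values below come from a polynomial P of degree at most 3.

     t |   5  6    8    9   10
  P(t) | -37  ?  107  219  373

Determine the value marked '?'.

The 4 known points determine the degree-3 polynomial uniquely.
Write P(t) = at^3 + bt^2 + ct + d. Substituting each data point gives a linear system:
  125a + 25b + 5c + d = -37
  512a + 64b + 8c + d = 107
  729a + 81b + 9c + d = 219
  1000a + 100b + 10c + d = 373
Solving the system yields a = 1, b = -6, c = -3, d = 3.
So P(t) = t^3 - 6t^2 - 3t + 3.
Then P(6) = -15.

-15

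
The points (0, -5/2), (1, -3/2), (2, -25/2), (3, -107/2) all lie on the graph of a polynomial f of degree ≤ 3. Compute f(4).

-285/2

Using the Lagrange interpolation formula with nodes 0, 1, 2, 3:
  L_0(u) = (u - 1)(u - 2)(u - 3) / -6
  L_1(u) = u(u - 2)(u - 3) / 2
  L_2(u) = u(u - 1)(u - 3) / -2
  L_3(u) = u(u - 1)(u - 2) / 6
Then f(u) = -5/2·L_0(u) - 3/2·L_1(u) - 25/2·L_2(u) - 107/2·L_3(u).
Expanding and collecting terms gives f(u) = -3u^3 + 3u^2 + u - 5/2.
Evaluating at u = 4: f(4) = -285/2.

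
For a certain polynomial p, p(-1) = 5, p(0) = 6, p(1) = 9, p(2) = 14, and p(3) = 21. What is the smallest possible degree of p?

2

Forward differences of the values at s = -1, 0, 1, 2, 3:
  p  : 5  6  9  14  21
  Δ  : 1  3  5  7
  Δ^2: 2  2  2
  Δ^3: 0  0
  Δ^4: 0
The second differences are constant (2) and nonzero, while all higher differences vanish, so the minimal degree is 2.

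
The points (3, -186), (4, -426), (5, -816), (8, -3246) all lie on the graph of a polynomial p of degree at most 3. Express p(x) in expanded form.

p(x) = -6x^3 - 3x^2 + 3x - 6

Write p(x) = ax^3 + bx^2 + cx + d. Substituting each data point gives a linear system:
  27a + 9b + 3c + d = -186
  64a + 16b + 4c + d = -426
  125a + 25b + 5c + d = -816
  512a + 64b + 8c + d = -3246
Solving the system yields a = -6, b = -3, c = 3, d = -6.
So p(x) = -6x^3 - 3x^2 + 3x - 6.
Check: p(4) = -426. ✓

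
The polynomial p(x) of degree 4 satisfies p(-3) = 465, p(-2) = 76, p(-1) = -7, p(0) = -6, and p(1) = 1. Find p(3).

441

Write p(x) = ax^4 + bx^3 + cx^2 + dx + e. Substituting each data point gives a linear system:
  81a - 27b + 9c - 3d + e = 465
  16a - 8b + 4c - 2d + e = 76
  a - b + c - d + e = -7
  e = -6
  a + b + c + d + e = 1
Solving the system yields a = 6, b = -1, c = -3, d = 5, e = -6.
So p(x) = 6x^4 - x^3 - 3x^2 + 5x - 6.
Then p(3) = 441.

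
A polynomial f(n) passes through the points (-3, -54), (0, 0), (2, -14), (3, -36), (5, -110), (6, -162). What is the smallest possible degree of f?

2

Divided differences on the nodes -3, 0, 2, 3, 5, 6:
  order 0: -54  0  -14  -36  -110  -162
  order 1: 18  -7  -22  -37  -52
  order 2: -5  -5  -5  -5
  order 3: 0  0  0
  order 4: 0  0
  order 5: 0
The order-2 divided differences are all -5 (nonzero) and every higher order vanishes, so the data lies on a polynomial of degree exactly 2.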